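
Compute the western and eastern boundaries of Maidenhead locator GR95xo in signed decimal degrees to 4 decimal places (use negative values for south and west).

-40.0833, -40.0000

Field G=6, R=17: +6·20° lon, +17·10° lat → SW at lon -60°, lat 80°.
Square 9, 5: +9·2° lon, +5·1° lat → SW at lon -42°, lat 85°.
Subsquare x=23, o=14: +23·0.0833333° lon, +14·0.0416667° lat → SW at lon -40.0833°, lat 85.5833°.
Cell spans 0.0833333° lon × 0.0416667° lat.
west -40.0833, east -40.0000.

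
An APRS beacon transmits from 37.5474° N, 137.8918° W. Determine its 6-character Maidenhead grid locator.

CM17bn

Add 180° to longitude and 90° to latitude: 42.1082, 127.5474.
Field: lon ⌊42.1082/20⌋ = 2 → C; lat ⌊127.5474/10⌋ = 12 → M.
Square: lon ⌊2.1082/2⌋ = 1; lat ⌊7.5474/1⌋ = 7.
Subsquare: lon ⌊0.1082/0.0833333⌋ = 1 → b; lat ⌊0.5474/0.0416667⌋ = 13 → n.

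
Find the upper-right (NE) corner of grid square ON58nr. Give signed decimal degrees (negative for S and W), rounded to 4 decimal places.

48.7500, 111.1667

Field O=14, N=13: +14·20° lon, +13·10° lat → SW at lon 100°, lat 40°.
Square 5, 8: +5·2° lon, +8·1° lat → SW at lon 110°, lat 48°.
Subsquare n=13, r=17: +13·0.0833333° lon, +17·0.0416667° lat → SW at lon 111.083°, lat 48.7083°.
Cell spans 0.0833333° lon × 0.0416667° lat. NE corner is SW corner plus one full cell.
latitude 48.7500, longitude 111.1667.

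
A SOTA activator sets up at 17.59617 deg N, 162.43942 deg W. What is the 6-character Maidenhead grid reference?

Add 180° to longitude and 90° to latitude: 17.5606, 107.5962.
Field: lon ⌊17.5606/20⌋ = 0 → A; lat ⌊107.5962/10⌋ = 10 → K.
Square: lon ⌊17.5606/2⌋ = 8; lat ⌊7.5962/1⌋ = 7.
Subsquare: lon ⌊1.5606/0.0833333⌋ = 18 → s; lat ⌊0.5962/0.0416667⌋ = 14 → o.

AK87so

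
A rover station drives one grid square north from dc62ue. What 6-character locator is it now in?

Latitude subsquare e = 4; +1 → 5 = f.
The longitude characters are unchanged.

DC62uf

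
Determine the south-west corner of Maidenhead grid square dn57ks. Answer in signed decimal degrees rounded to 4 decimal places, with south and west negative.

Field D=3, N=13: +3·20° lon, +13·10° lat → SW at lon -120°, lat 40°.
Square 5, 7: +5·2° lon, +7·1° lat → SW at lon -110°, lat 47°.
Subsquare k=10, s=18: +10·0.0833333° lon, +18·0.0416667° lat → SW at lon -109.167°, lat 47.75°.
latitude 47.7500, longitude -109.1667.

47.7500, -109.1667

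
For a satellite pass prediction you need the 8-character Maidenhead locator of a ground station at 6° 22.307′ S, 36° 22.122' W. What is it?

HI13tp50

Offset from 180°W / 90°S: lon 143.63130°, lat 83.62822°.
Field: 143.63130/20 → 7 → H, 83.62822/10 → 8 → I; chars HI.
Square: 3.63130/2 → 1, 3.62822/1 → 3; chars 13.
Subsquare: 1.63130/0.0833333 → 19 → t, 0.62822/0.0416667 → 15 → p; chars tp.
Extended square: 0.04797/0.00833333 → 5, 0.00322/0.00416667 → 0; chars 50.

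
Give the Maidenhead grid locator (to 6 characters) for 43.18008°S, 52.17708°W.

Offset from 180°W / 90°S: lon 127.8229°, lat 46.8199°.
Field (20°×10°, letters A–R): lon ⌊127.8229/20⌋ = 6 → G; lat ⌊46.8199/10⌋ = 4 → E.
Square (2°×1°, digits 0–9): lon ⌊7.8229/2⌋ = 3; lat ⌊6.8199/1⌋ = 6.
Subsquare (5′×2.5′, letters a–x): lon ⌊1.8229/0.0833333⌋ = 21 → v; lat ⌊0.8199/0.0416667⌋ = 19 → t.

GE36vt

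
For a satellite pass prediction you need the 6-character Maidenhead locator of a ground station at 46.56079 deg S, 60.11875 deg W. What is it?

FE93wk

Shift to the Maidenhead origin (180°W, 90°S): lon 119.8812, lat 43.4392.
Field: lon ⌊119.8812/20⌋ = 5 → F; lat ⌊43.4392/10⌋ = 4 → E.
Square: lon ⌊19.8812/2⌋ = 9; lat ⌊3.4392/1⌋ = 3.
Subsquare: lon ⌊1.8812/0.0833333⌋ = 22 → w; lat ⌊0.4392/0.0416667⌋ = 10 → k.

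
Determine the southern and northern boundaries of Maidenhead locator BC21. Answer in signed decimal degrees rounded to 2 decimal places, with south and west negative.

-69.00, -68.00

Field B=1, C=2: +1·20° lon, +2·10° lat → SW at lon -160°, lat -70°.
Square 2, 1: +2·2° lon, +1·1° lat → SW at lon -156°, lat -69°.
Cell spans 2° lon × 1° lat.
south -69.00, north -68.00.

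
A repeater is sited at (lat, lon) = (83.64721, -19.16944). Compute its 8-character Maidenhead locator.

Shift to the Maidenhead origin (180°W, 90°S): lon 160.83056, lat 173.64721.
Field: lon ⌊160.83056/20⌋ = 8 → I; lat ⌊173.64721/10⌋ = 17 → R.
Square: lon ⌊0.83056/2⌋ = 0; lat ⌊3.64721/1⌋ = 3.
Subsquare: lon ⌊0.83056/0.0833333⌋ = 9 → j; lat ⌊0.64721/0.0416667⌋ = 15 → p.
Extended square: lon ⌊0.08056/0.00833333⌋ = 9; lat ⌊0.02221/0.00416667⌋ = 5.

IR03jp95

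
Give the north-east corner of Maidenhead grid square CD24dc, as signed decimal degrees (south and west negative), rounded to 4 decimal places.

Field C=2, D=3: +2·20° lon, +3·10° lat → SW at lon -140°, lat -60°.
Square 2, 4: +2·2° lon, +4·1° lat → SW at lon -136°, lat -56°.
Subsquare d=3, c=2: +3·0.0833333° lon, +2·0.0416667° lat → SW at lon -135.75°, lat -55.9167°.
Cell spans 0.0833333° lon × 0.0416667° lat. NE corner is SW corner plus one full cell.
latitude -55.8750, longitude -135.6667.

-55.8750, -135.6667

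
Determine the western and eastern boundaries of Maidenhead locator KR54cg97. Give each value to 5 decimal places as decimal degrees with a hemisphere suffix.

30.24167° E, 30.25000° E

Field K=10, R=17: +10·20° lon, +17·10° lat → SW at lon 20°, lat 80°.
Square 5, 4: +5·2° lon, +4·1° lat → SW at lon 30°, lat 84°.
Subsquare c=2, g=6: +2·0.0833333° lon, +6·0.0416667° lat → SW at lon 30.1667°, lat 84.25°.
Extended square 9, 7: +9·0.00833333° lon, +7·0.00416667° lat → SW at lon 30.2417°, lat 84.2792°.
Cell spans 0.00833333° lon × 0.00416667° lat.
west 30.24167° E, east 30.25000° E.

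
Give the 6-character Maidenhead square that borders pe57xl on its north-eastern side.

Longitude subsquare x = 23; +1 → 24, wraps to 0 = a, carry into square.
Longitude square 5; +1 → 6.
Latitude subsquare l = 11; +1 → 12 = m.

PE67am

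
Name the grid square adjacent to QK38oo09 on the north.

QK38op00

Latitude extended square 9; +1 → 10, wraps to 0, carry into subsquare.
Latitude subsquare o = 14; +1 → 15 = p.
The longitude characters are unchanged.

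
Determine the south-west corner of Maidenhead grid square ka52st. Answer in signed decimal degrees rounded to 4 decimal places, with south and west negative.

-87.2083, 31.5000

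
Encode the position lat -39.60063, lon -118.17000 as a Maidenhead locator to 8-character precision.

DF00vj95

Offset from 180°W / 90°S: lon 61.83000°, lat 50.39937°.
Field: 61.83000/20 → 3 → D, 50.39937/10 → 5 → F; chars DF.
Square: 1.83000/2 → 0, 0.39937/1 → 0; chars 00.
Subsquare: 1.83000/0.0833333 → 21 → v, 0.39937/0.0416667 → 9 → j; chars vj.
Extended square: 0.08000/0.00833333 → 9, 0.02437/0.00416667 → 5; chars 95.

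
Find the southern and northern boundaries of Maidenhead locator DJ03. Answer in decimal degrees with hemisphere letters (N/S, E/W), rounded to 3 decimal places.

Field D=3, J=9: +3·20° lon, +9·10° lat → SW at lon -120°, lat 0°.
Square 0, 3: +0·2° lon, +3·1° lat → SW at lon -120°, lat 3°.
Cell spans 2° lon × 1° lat.
south 3.000° N, north 4.000° N.

3.000° N, 4.000° N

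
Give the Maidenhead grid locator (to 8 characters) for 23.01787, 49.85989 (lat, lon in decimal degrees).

Offset from 180°W / 90°S: lon 229.85989°, lat 113.01787°.
Field (20°×10°, letters A–R): 229.85989/20 → 11 → L, 113.01787/10 → 11 → L; chars LL.
Square (2°×1°, digits 0–9): 9.85989/2 → 4, 3.01787/1 → 3; chars 43.
Subsquare (5′×2.5′, letters a–x): 1.85989/0.0833333 → 22 → w, 0.01787/0.0416667 → 0 → a; chars wa.
Extended square (30″×15″, digits 0–9): 0.02656/0.00833333 → 3, 0.01787/0.00416667 → 4; chars 34.

LL43wa34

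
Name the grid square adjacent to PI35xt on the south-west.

PI35ws

Longitude subsquare x = 23; −1 → 22 = w.
Latitude subsquare t = 19; −1 → 18 = s.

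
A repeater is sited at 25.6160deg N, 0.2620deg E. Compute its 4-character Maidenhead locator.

JL05

Shift to the Maidenhead origin (180°W, 90°S): lon 180.26, lat 115.62.
Field: 180.26/20 → 9 → J, 115.62/10 → 11 → L; chars JL.
Square: 0.26/2 → 0, 5.62/1 → 5; chars 05.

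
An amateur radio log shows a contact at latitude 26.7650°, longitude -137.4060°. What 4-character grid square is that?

CL16

Add 180° to longitude and 90° to latitude: 42.59, 116.77.
Field: 42.59/20 → 2 → C, 116.77/10 → 11 → L; chars CL.
Square: 2.59/2 → 1, 6.77/1 → 6; chars 16.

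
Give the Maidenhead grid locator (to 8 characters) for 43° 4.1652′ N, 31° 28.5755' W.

Add 180° to longitude and 90° to latitude: 148.52374, 133.06942.
Field (20°×10°, letters A–R): lon ⌊148.52374/20⌋ = 7 → H; lat ⌊133.06942/10⌋ = 13 → N.
Square (2°×1°, digits 0–9): lon ⌊8.52374/2⌋ = 4; lat ⌊3.06942/1⌋ = 3.
Subsquare (5′×2.5′, letters a–x): lon ⌊0.52374/0.0833333⌋ = 6 → g; lat ⌊0.06942/0.0416667⌋ = 1 → b.
Extended square (30″×15″, digits 0–9): lon ⌊0.02374/0.00833333⌋ = 2; lat ⌊0.02775/0.00416667⌋ = 6.

HN43gb26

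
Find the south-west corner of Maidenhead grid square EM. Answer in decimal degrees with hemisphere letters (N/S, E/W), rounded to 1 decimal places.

Field E=4, M=12: +4·20° lon, +12·10° lat → SW at lon -100°, lat 30°.
latitude 30.0° N, longitude 100.0° W.

30.0° N, 100.0° W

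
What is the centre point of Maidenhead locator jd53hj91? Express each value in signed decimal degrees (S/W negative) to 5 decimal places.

Field J=9, D=3: +9·20° lon, +3·10° lat → SW at lon 0°, lat -60°.
Square 5, 3: +5·2° lon, +3·1° lat → SW at lon 10°, lat -57°.
Subsquare h=7, j=9: +7·0.0833333° lon, +9·0.0416667° lat → SW at lon 10.5833°, lat -56.625°.
Extended square 9, 1: +9·0.00833333° lon, +1·0.00416667° lat → SW at lon 10.6583°, lat -56.6208°.
Cell spans 0.00833333° lon × 0.00416667° lat. Centre is SW corner plus half of each.
latitude -56.61875, longitude 10.66250.

-56.61875, 10.66250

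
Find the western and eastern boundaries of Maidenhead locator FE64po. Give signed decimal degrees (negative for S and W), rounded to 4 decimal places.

-66.7500, -66.6667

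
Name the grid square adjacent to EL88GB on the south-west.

EL88fa

Longitude subsquare g = 6; −1 → 5 = f.
Latitude subsquare b = 1; −1 → 0 = a.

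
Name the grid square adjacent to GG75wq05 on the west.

GG75vq95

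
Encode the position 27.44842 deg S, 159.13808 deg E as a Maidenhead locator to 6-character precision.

QG92nn

Shift to the Maidenhead origin (180°W, 90°S): lon 339.1381, lat 62.5516.
Field: lon ⌊339.1381/20⌋ = 16 → Q; lat ⌊62.5516/10⌋ = 6 → G.
Square: lon ⌊19.1381/2⌋ = 9; lat ⌊2.5516/1⌋ = 2.
Subsquare: lon ⌊1.1381/0.0833333⌋ = 13 → n; lat ⌊0.5516/0.0416667⌋ = 13 → n.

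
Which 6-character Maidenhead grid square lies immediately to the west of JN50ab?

Longitude subsquare a = 0; −1 → -1, wraps to 23 = x, carry into square.
Longitude square 5; −1 → 4.
The latitude characters are unchanged.

JN40xb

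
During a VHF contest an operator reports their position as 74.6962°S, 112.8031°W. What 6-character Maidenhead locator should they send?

DB35oh

Shift to the Maidenhead origin (180°W, 90°S): lon 67.1969, lat 15.3038.
Field (20°×10°, letters A–R): lon ⌊67.1969/20⌋ = 3 → D; lat ⌊15.3038/10⌋ = 1 → B.
Square (2°×1°, digits 0–9): lon ⌊7.1969/2⌋ = 3; lat ⌊5.3038/1⌋ = 5.
Subsquare (5′×2.5′, letters a–x): lon ⌊1.1969/0.0833333⌋ = 14 → o; lat ⌊0.3038/0.0416667⌋ = 7 → h.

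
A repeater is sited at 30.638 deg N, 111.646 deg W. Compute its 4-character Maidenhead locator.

DM40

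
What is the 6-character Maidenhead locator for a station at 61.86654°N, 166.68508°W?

AP61pu

Add 180° to longitude and 90° to latitude: 13.3149, 151.8665.
Field: 13.3149/20 → 0 → A, 151.8665/10 → 15 → P; chars AP.
Square: 13.3149/2 → 6, 1.8665/1 → 1; chars 61.
Subsquare: 1.3149/0.0833333 → 15 → p, 0.8665/0.0416667 → 20 → u; chars pu.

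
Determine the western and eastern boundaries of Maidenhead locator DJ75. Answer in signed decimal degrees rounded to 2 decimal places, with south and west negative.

-106.00, -104.00

Field D=3, J=9: +3·20° lon, +9·10° lat → SW at lon -120°, lat 0°.
Square 7, 5: +7·2° lon, +5·1° lat → SW at lon -106°, lat 5°.
Cell spans 2° lon × 1° lat.
west -106.00, east -104.00.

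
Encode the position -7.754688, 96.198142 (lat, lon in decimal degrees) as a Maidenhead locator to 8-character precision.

Shift to the Maidenhead origin (180°W, 90°S): lon 276.19814, lat 82.24531.
Field: lon ⌊276.19814/20⌋ = 13 → N; lat ⌊82.24531/10⌋ = 8 → I.
Square: lon ⌊16.19814/2⌋ = 8; lat ⌊2.24531/1⌋ = 2.
Subsquare: lon ⌊0.19814/0.0833333⌋ = 2 → c; lat ⌊0.24531/0.0416667⌋ = 5 → f.
Extended square: lon ⌊0.03148/0.00833333⌋ = 3; lat ⌊0.03698/0.00416667⌋ = 8.

NI82cf38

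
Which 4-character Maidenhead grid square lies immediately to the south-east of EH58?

EH67

Longitude square 5; +1 → 6.
Latitude square 8; −1 → 7.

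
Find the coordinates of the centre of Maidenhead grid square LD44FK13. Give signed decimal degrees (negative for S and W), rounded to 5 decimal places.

-55.56875, 48.42917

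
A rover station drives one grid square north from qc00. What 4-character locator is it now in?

QC01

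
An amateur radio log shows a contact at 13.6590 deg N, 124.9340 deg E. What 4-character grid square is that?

PK23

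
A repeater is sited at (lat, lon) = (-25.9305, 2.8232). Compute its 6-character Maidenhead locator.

Shift to the Maidenhead origin (180°W, 90°S): lon 182.8232, lat 64.0695.
Field: 182.8232/20 → 9 → J, 64.0695/10 → 6 → G; chars JG.
Square: 2.8232/2 → 1, 4.0695/1 → 4; chars 14.
Subsquare: 0.8232/0.0833333 → 9 → j, 0.0695/0.0416667 → 1 → b; chars jb.

JG14jb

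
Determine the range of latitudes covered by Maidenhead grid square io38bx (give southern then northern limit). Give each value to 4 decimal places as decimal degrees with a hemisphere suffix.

58.9583° N, 59.0000° N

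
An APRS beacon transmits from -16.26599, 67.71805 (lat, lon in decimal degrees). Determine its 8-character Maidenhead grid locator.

Add 180° to longitude and 90° to latitude: 247.71805, 73.73401.
Field: 247.71805/20 → 12 → M, 73.73401/10 → 7 → H; chars MH.
Square: 7.71805/2 → 3, 3.73401/1 → 3; chars 33.
Subsquare: 1.71805/0.0833333 → 20 → u, 0.73401/0.0416667 → 17 → r; chars ur.
Extended square: 0.05138/0.00833333 → 6, 0.02568/0.00416667 → 6; chars 66.

MH33ur66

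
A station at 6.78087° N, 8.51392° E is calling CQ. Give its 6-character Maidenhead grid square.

JJ46gs

Shift to the Maidenhead origin (180°W, 90°S): lon 188.5139, lat 96.7809.
Field (20°×10°, letters A–R): lon ⌊188.5139/20⌋ = 9 → J; lat ⌊96.7809/10⌋ = 9 → J.
Square (2°×1°, digits 0–9): lon ⌊8.5139/2⌋ = 4; lat ⌊6.7809/1⌋ = 6.
Subsquare (5′×2.5′, letters a–x): lon ⌊0.5139/0.0833333⌋ = 6 → g; lat ⌊0.7809/0.0416667⌋ = 18 → s.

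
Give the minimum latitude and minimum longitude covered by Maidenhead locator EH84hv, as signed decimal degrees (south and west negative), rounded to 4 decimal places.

Field E=4, H=7: +4·20° lon, +7·10° lat → SW at lon -100°, lat -20°.
Square 8, 4: +8·2° lon, +4·1° lat → SW at lon -84°, lat -16°.
Subsquare h=7, v=21: +7·0.0833333° lon, +21·0.0416667° lat → SW at lon -83.4167°, lat -15.125°.
latitude -15.1250, longitude -83.4167.

-15.1250, -83.4167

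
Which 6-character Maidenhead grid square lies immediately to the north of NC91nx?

NC92na

Latitude subsquare x = 23; +1 → 24, wraps to 0 = a, carry into square.
Latitude square 1; +1 → 2.
The longitude characters are unchanged.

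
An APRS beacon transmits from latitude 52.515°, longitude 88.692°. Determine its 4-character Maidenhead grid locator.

NO42

Shift to the Maidenhead origin (180°W, 90°S): lon 268.69, lat 142.51.
Field: 268.69/20 → 13 → N, 142.51/10 → 14 → O; chars NO.
Square: 8.69/2 → 4, 2.51/1 → 2; chars 42.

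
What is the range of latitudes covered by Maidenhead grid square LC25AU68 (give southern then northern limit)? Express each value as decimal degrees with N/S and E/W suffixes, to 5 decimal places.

64.13333° S, 64.12917° S

Field L=11, C=2: +11·20° lon, +2·10° lat → SW at lon 40°, lat -70°.
Square 2, 5: +2·2° lon, +5·1° lat → SW at lon 44°, lat -65°.
Subsquare a=0, u=20: +0·0.0833333° lon, +20·0.0416667° lat → SW at lon 44°, lat -64.1667°.
Extended square 6, 8: +6·0.00833333° lon, +8·0.00416667° lat → SW at lon 44.05°, lat -64.1333°.
Cell spans 0.00833333° lon × 0.00416667° lat.
south 64.13333° S, north 64.12917° S.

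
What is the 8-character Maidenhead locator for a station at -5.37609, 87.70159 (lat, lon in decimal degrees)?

NI34uo49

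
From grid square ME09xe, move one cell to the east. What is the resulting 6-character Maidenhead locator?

Longitude subsquare x = 23; +1 → 24, wraps to 0 = a, carry into square.
Longitude square 0; +1 → 1.
The latitude characters are unchanged.

ME19ae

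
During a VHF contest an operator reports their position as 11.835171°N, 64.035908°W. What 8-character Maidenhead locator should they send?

Offset from 180°W / 90°S: lon 115.96409°, lat 101.83517°.
Field: lon ⌊115.96409/20⌋ = 5 → F; lat ⌊101.83517/10⌋ = 10 → K.
Square: lon ⌊15.96409/2⌋ = 7; lat ⌊1.83517/1⌋ = 1.
Subsquare: lon ⌊1.96409/0.0833333⌋ = 23 → x; lat ⌊0.83517/0.0416667⌋ = 20 → u.
Extended square: lon ⌊0.04743/0.00833333⌋ = 5; lat ⌊0.00184/0.00416667⌋ = 0.

FK71xu50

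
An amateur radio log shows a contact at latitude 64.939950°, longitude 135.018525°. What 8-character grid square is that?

PP74mw25

Shift to the Maidenhead origin (180°W, 90°S): lon 315.01853, lat 154.93995.
Field: 315.01853/20 → 15 → P, 154.93995/10 → 15 → P; chars PP.
Square: 15.01853/2 → 7, 4.93995/1 → 4; chars 74.
Subsquare: 1.01853/0.0833333 → 12 → m, 0.93995/0.0416667 → 22 → w; chars mw.
Extended square: 0.01853/0.00833333 → 2, 0.02328/0.00416667 → 5; chars 25.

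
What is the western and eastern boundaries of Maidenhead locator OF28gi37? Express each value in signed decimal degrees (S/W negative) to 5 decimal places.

104.52500, 104.53333

Field O=14, F=5: +14·20° lon, +5·10° lat → SW at lon 100°, lat -40°.
Square 2, 8: +2·2° lon, +8·1° lat → SW at lon 104°, lat -32°.
Subsquare g=6, i=8: +6·0.0833333° lon, +8·0.0416667° lat → SW at lon 104.5°, lat -31.6667°.
Extended square 3, 7: +3·0.00833333° lon, +7·0.00416667° lat → SW at lon 104.525°, lat -31.6375°.
Cell spans 0.00833333° lon × 0.00416667° lat.
west 104.52500, east 104.53333.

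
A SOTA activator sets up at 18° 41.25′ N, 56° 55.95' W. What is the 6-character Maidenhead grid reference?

GK18mq

Shift to the Maidenhead origin (180°W, 90°S): lon 123.0675, lat 108.6875.
Field (20°×10°, letters A–R): lon ⌊123.0675/20⌋ = 6 → G; lat ⌊108.6875/10⌋ = 10 → K.
Square (2°×1°, digits 0–9): lon ⌊3.0675/2⌋ = 1; lat ⌊8.6875/1⌋ = 8.
Subsquare (5′×2.5′, letters a–x): lon ⌊1.0675/0.0833333⌋ = 12 → m; lat ⌊0.6875/0.0416667⌋ = 16 → q.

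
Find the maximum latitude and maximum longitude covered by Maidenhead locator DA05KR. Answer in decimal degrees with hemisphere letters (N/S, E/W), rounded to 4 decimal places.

84.2500° S, 119.0833° W

Field D=3, A=0: +3·20° lon, +0·10° lat → SW at lon -120°, lat -90°.
Square 0, 5: +0·2° lon, +5·1° lat → SW at lon -120°, lat -85°.
Subsquare k=10, r=17: +10·0.0833333° lon, +17·0.0416667° lat → SW at lon -119.167°, lat -84.2917°.
Cell spans 0.0833333° lon × 0.0416667° lat. NE corner is SW corner plus one full cell.
latitude 84.2500° S, longitude 119.0833° W.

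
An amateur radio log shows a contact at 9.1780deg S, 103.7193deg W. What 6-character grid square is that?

DI80dt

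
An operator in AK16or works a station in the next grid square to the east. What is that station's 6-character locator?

Longitude subsquare o = 14; +1 → 15 = p.
The latitude characters are unchanged.

AK16pr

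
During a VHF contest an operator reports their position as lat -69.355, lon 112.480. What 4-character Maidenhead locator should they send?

Offset from 180°W / 90°S: lon 292.48°, lat 20.64°.
Field (20°×10°, letters A–R): 292.48/20 → 14 → O, 20.64/10 → 2 → C; chars OC.
Square (2°×1°, digits 0–9): 12.48/2 → 6, 0.64/1 → 0; chars 60.

OC60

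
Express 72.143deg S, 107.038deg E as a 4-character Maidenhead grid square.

OB37

Add 180° to longitude and 90° to latitude: 287.04, 17.86.
Field: lon ⌊287.04/20⌋ = 14 → O; lat ⌊17.86/10⌋ = 1 → B.
Square: lon ⌊7.04/2⌋ = 3; lat ⌊7.86/1⌋ = 7.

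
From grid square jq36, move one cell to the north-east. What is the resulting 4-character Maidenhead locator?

Longitude square 3; +1 → 4.
Latitude square 6; +1 → 7.

JQ47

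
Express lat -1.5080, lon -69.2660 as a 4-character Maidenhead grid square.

FI58

Add 180° to longitude and 90° to latitude: 110.73, 88.49.
Field: lon ⌊110.73/20⌋ = 5 → F; lat ⌊88.49/10⌋ = 8 → I.
Square: lon ⌊10.73/2⌋ = 5; lat ⌊8.49/1⌋ = 8.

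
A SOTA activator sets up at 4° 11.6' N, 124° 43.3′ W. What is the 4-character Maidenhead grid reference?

CJ74

Offset from 180°W / 90°S: lon 55.28°, lat 94.19°.
Field: 55.28/20 → 2 → C, 94.19/10 → 9 → J; chars CJ.
Square: 15.28/2 → 7, 4.19/1 → 4; chars 74.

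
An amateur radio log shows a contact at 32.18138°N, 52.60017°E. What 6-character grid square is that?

Add 180° to longitude and 90° to latitude: 232.6002, 122.1814.
Field (20°×10°, letters A–R): 232.6002/20 → 11 → L, 122.1814/10 → 12 → M; chars LM.
Square (2°×1°, digits 0–9): 12.6002/2 → 6, 2.1814/1 → 2; chars 62.
Subsquare (5′×2.5′, letters a–x): 0.6002/0.0833333 → 7 → h, 0.1814/0.0416667 → 4 → e; chars he.

LM62he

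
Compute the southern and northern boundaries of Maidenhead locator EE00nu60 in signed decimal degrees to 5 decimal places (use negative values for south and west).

-49.16667, -49.16250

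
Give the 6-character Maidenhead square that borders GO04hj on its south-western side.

GO04gi

Longitude subsquare h = 7; −1 → 6 = g.
Latitude subsquare j = 9; −1 → 8 = i.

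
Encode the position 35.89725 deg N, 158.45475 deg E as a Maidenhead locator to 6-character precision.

Offset from 180°W / 90°S: lon 338.4547°, lat 125.8972°.
Field (20°×10°, letters A–R): lon ⌊338.4547/20⌋ = 16 → Q; lat ⌊125.8972/10⌋ = 12 → M.
Square (2°×1°, digits 0–9): lon ⌊18.4547/2⌋ = 9; lat ⌊5.8972/1⌋ = 5.
Subsquare (5′×2.5′, letters a–x): lon ⌊0.4547/0.0833333⌋ = 5 → f; lat ⌊0.8972/0.0416667⌋ = 21 → v.

QM95fv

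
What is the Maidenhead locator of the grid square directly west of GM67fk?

Longitude subsquare f = 5; −1 → 4 = e.
The latitude characters are unchanged.

GM67ek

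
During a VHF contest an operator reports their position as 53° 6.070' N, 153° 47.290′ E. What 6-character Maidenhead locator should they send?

Add 180° to longitude and 90° to latitude: 333.7882, 143.1012.
Field: 333.7882/20 → 16 → Q, 143.1012/10 → 14 → O; chars QO.
Square: 13.7882/2 → 6, 3.1012/1 → 3; chars 63.
Subsquare: 1.7882/0.0833333 → 21 → v, 0.1012/0.0416667 → 2 → c; chars vc.

QO63vc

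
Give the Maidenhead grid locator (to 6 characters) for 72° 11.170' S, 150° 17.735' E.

QB57dt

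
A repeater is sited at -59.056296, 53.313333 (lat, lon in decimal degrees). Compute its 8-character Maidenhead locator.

Offset from 180°W / 90°S: lon 233.31333°, lat 30.94370°.
Field: lon ⌊233.31333/20⌋ = 11 → L; lat ⌊30.94370/10⌋ = 3 → D.
Square: lon ⌊13.31333/2⌋ = 6; lat ⌊0.94370/1⌋ = 0.
Subsquare: lon ⌊1.31333/0.0833333⌋ = 15 → p; lat ⌊0.94370/0.0416667⌋ = 22 → w.
Extended square: lon ⌊0.06333/0.00833333⌋ = 7; lat ⌊0.02704/0.00416667⌋ = 6.

LD60pw76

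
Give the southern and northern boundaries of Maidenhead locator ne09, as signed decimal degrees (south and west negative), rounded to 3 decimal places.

Field N=13, E=4: +13·20° lon, +4·10° lat → SW at lon 80°, lat -50°.
Square 0, 9: +0·2° lon, +9·1° lat → SW at lon 80°, lat -41°.
Cell spans 2° lon × 1° lat.
south -41.000, north -40.000.

-41.000, -40.000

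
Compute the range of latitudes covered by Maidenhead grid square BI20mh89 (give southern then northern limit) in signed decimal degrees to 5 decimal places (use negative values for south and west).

-9.67083, -9.66667

Field B=1, I=8: +1·20° lon, +8·10° lat → SW at lon -160°, lat -10°.
Square 2, 0: +2·2° lon, +0·1° lat → SW at lon -156°, lat -10°.
Subsquare m=12, h=7: +12·0.0833333° lon, +7·0.0416667° lat → SW at lon -155°, lat -9.70833°.
Extended square 8, 9: +8·0.00833333° lon, +9·0.00416667° lat → SW at lon -154.933°, lat -9.67083°.
Cell spans 0.00833333° lon × 0.00416667° lat.
south -9.67083, north -9.66667.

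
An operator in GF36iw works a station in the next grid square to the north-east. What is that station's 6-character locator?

Longitude subsquare i = 8; +1 → 9 = j.
Latitude subsquare w = 22; +1 → 23 = x.

GF36jx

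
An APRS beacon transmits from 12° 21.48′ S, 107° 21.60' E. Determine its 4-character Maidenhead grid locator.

Add 180° to longitude and 90° to latitude: 287.36, 77.64.
Field (20°×10°, letters A–R): lon ⌊287.36/20⌋ = 14 → O; lat ⌊77.64/10⌋ = 7 → H.
Square (2°×1°, digits 0–9): lon ⌊7.36/2⌋ = 3; lat ⌊7.64/1⌋ = 7.

OH37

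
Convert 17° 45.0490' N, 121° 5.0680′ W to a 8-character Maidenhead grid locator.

CK97ks90

Shift to the Maidenhead origin (180°W, 90°S): lon 58.91553, lat 107.75082.
Field (20°×10°, letters A–R): 58.91553/20 → 2 → C, 107.75082/10 → 10 → K; chars CK.
Square (2°×1°, digits 0–9): 18.91553/2 → 9, 7.75082/1 → 7; chars 97.
Subsquare (5′×2.5′, letters a–x): 0.91553/0.0833333 → 10 → k, 0.75082/0.0416667 → 18 → s; chars ks.
Extended square (30″×15″, digits 0–9): 0.08220/0.00833333 → 9, 0.00082/0.00416667 → 0; chars 90.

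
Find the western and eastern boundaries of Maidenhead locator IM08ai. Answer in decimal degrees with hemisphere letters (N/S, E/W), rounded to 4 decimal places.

20.0000° W, 19.9167° W

Field I=8, M=12: +8·20° lon, +12·10° lat → SW at lon -20°, lat 30°.
Square 0, 8: +0·2° lon, +8·1° lat → SW at lon -20°, lat 38°.
Subsquare a=0, i=8: +0·0.0833333° lon, +8·0.0416667° lat → SW at lon -20°, lat 38.3333°.
Cell spans 0.0833333° lon × 0.0416667° lat.
west 20.0000° W, east 19.9167° W.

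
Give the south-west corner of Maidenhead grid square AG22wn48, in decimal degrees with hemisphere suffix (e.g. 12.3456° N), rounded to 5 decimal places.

27.42500° S, 174.13333° W

Field A=0, G=6: +0·20° lon, +6·10° lat → SW at lon -180°, lat -30°.
Square 2, 2: +2·2° lon, +2·1° lat → SW at lon -176°, lat -28°.
Subsquare w=22, n=13: +22·0.0833333° lon, +13·0.0416667° lat → SW at lon -174.167°, lat -27.4583°.
Extended square 4, 8: +4·0.00833333° lon, +8·0.00416667° lat → SW at lon -174.133°, lat -27.425°.
latitude 27.42500° S, longitude 174.13333° W.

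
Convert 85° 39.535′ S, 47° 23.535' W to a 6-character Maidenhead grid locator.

Offset from 180°W / 90°S: lon 132.6078°, lat 4.3411°.
Field: lon ⌊132.6078/20⌋ = 6 → G; lat ⌊4.3411/10⌋ = 0 → A.
Square: lon ⌊12.6078/2⌋ = 6; lat ⌊4.3411/1⌋ = 4.
Subsquare: lon ⌊0.6078/0.0833333⌋ = 7 → h; lat ⌊0.3411/0.0416667⌋ = 8 → i.

GA64hi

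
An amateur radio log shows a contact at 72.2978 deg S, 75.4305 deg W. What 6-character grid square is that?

Offset from 180°W / 90°S: lon 104.5695°, lat 17.7022°.
Field: lon ⌊104.5695/20⌋ = 5 → F; lat ⌊17.7022/10⌋ = 1 → B.
Square: lon ⌊4.5695/2⌋ = 2; lat ⌊7.7022/1⌋ = 7.
Subsquare: lon ⌊0.5695/0.0833333⌋ = 6 → g; lat ⌊0.7022/0.0416667⌋ = 16 → q.

FB27gq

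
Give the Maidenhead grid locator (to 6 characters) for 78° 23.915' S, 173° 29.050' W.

AB31go

Add 180° to longitude and 90° to latitude: 6.5158, 11.6014.
Field: lon ⌊6.5158/20⌋ = 0 → A; lat ⌊11.6014/10⌋ = 1 → B.
Square: lon ⌊6.5158/2⌋ = 3; lat ⌊1.6014/1⌋ = 1.
Subsquare: lon ⌊0.5158/0.0833333⌋ = 6 → g; lat ⌊0.6014/0.0416667⌋ = 14 → o.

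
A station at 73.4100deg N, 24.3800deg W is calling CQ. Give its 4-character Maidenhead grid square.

HQ73

Add 180° to longitude and 90° to latitude: 155.62, 163.41.
Field: lon ⌊155.62/20⌋ = 7 → H; lat ⌊163.41/10⌋ = 16 → Q.
Square: lon ⌊15.62/2⌋ = 7; lat ⌊3.41/1⌋ = 3.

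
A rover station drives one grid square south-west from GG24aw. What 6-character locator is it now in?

Longitude subsquare a = 0; −1 → -1, wraps to 23 = x, carry into square.
Longitude square 2; −1 → 1.
Latitude subsquare w = 22; −1 → 21 = v.

GG14xv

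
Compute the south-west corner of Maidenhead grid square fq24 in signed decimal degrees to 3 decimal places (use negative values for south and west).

Field F=5, Q=16: +5·20° lon, +16·10° lat → SW at lon -80°, lat 70°.
Square 2, 4: +2·2° lon, +4·1° lat → SW at lon -76°, lat 74°.
latitude 74.000, longitude -76.000.

74.000, -76.000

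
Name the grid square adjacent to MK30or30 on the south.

MK30oq39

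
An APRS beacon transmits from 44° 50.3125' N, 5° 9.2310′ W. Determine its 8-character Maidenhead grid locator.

IN74ku11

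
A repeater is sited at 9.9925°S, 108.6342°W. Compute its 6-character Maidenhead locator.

DI50qa

Offset from 180°W / 90°S: lon 71.3658°, lat 80.0075°.
Field: 71.3658/20 → 3 → D, 80.0075/10 → 8 → I; chars DI.
Square: 11.3658/2 → 5, 0.0075/1 → 0; chars 50.
Subsquare: 1.3658/0.0833333 → 16 → q, 0.0075/0.0416667 → 0 → a; chars qa.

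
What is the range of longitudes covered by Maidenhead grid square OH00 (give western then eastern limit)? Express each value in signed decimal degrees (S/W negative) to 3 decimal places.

Field O=14, H=7: +14·20° lon, +7·10° lat → SW at lon 100°, lat -20°.
Square 0, 0: +0·2° lon, +0·1° lat → SW at lon 100°, lat -20°.
Cell spans 2° lon × 1° lat.
west 100.000, east 102.000.

100.000, 102.000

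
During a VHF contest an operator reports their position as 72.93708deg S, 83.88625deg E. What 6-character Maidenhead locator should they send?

NB17wb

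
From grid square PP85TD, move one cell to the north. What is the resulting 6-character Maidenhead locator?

Latitude subsquare d = 3; +1 → 4 = e.
The longitude characters are unchanged.

PP85te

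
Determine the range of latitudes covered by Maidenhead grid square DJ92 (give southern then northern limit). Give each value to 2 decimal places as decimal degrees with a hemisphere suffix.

2.00° N, 3.00° N

Field D=3, J=9: +3·20° lon, +9·10° lat → SW at lon -120°, lat 0°.
Square 9, 2: +9·2° lon, +2·1° lat → SW at lon -102°, lat 2°.
Cell spans 2° lon × 1° lat.
south 2.00° N, north 3.00° N.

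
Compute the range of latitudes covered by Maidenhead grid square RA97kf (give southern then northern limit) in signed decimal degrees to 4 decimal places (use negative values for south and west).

-82.7917, -82.7500

Field R=17, A=0: +17·20° lon, +0·10° lat → SW at lon 160°, lat -90°.
Square 9, 7: +9·2° lon, +7·1° lat → SW at lon 178°, lat -83°.
Subsquare k=10, f=5: +10·0.0833333° lon, +5·0.0416667° lat → SW at lon 178.833°, lat -82.7917°.
Cell spans 0.0833333° lon × 0.0416667° lat.
south -82.7917, north -82.7500.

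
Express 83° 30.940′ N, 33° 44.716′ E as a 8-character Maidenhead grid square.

Shift to the Maidenhead origin (180°W, 90°S): lon 213.74527, lat 173.51567.
Field: 213.74527/20 → 10 → K, 173.51567/10 → 17 → R; chars KR.
Square: 13.74527/2 → 6, 3.51567/1 → 3; chars 63.
Subsquare: 1.74527/0.0833333 → 20 → u, 0.51567/0.0416667 → 12 → m; chars um.
Extended square: 0.07860/0.00833333 → 9, 0.01567/0.00416667 → 3; chars 93.

KR63um93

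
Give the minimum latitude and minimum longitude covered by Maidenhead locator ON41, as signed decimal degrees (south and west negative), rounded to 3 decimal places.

41.000, 108.000

Field O=14, N=13: +14·20° lon, +13·10° lat → SW at lon 100°, lat 40°.
Square 4, 1: +4·2° lon, +1·1° lat → SW at lon 108°, lat 41°.
latitude 41.000, longitude 108.000.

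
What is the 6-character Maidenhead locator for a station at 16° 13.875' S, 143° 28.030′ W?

BH83gs

Offset from 180°W / 90°S: lon 36.5328°, lat 73.7687°.
Field: 36.5328/20 → 1 → B, 73.7687/10 → 7 → H; chars BH.
Square: 16.5328/2 → 8, 3.7687/1 → 3; chars 83.
Subsquare: 0.5328/0.0833333 → 6 → g, 0.7687/0.0416667 → 18 → s; chars gs.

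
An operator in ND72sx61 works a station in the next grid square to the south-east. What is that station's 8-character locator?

ND72sx70

Longitude extended square 6; +1 → 7.
Latitude extended square 1; −1 → 0.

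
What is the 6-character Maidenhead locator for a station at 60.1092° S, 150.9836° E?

Add 180° to longitude and 90° to latitude: 330.9836, 29.8908.
Field: 330.9836/20 → 16 → Q, 29.8908/10 → 2 → C; chars QC.
Square: 10.9836/2 → 5, 9.8908/1 → 9; chars 59.
Subsquare: 0.9836/0.0833333 → 11 → l, 0.8908/0.0416667 → 21 → v; chars lv.

QC59lv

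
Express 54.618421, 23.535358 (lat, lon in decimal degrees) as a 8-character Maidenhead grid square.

Shift to the Maidenhead origin (180°W, 90°S): lon 203.53536, lat 144.61842.
Field: 203.53536/20 → 10 → K, 144.61842/10 → 14 → O; chars KO.
Square: 3.53536/2 → 1, 4.61842/1 → 4; chars 14.
Subsquare: 1.53536/0.0833333 → 18 → s, 0.61842/0.0416667 → 14 → o; chars so.
Extended square: 0.03536/0.00833333 → 4, 0.03509/0.00416667 → 8; chars 48.

KO14so48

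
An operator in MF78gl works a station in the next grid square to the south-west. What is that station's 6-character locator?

MF78fk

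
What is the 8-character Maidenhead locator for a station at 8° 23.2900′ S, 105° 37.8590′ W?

DI71eo46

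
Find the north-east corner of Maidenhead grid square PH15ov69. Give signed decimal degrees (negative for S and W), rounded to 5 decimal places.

-14.08333, 123.22500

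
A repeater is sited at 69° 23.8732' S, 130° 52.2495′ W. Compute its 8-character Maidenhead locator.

CC40no54

Shift to the Maidenhead origin (180°W, 90°S): lon 49.12918, lat 20.60211.
Field (20°×10°, letters A–R): lon ⌊49.12918/20⌋ = 2 → C; lat ⌊20.60211/10⌋ = 2 → C.
Square (2°×1°, digits 0–9): lon ⌊9.12918/2⌋ = 4; lat ⌊0.60211/1⌋ = 0.
Subsquare (5′×2.5′, letters a–x): lon ⌊1.12918/0.0833333⌋ = 13 → n; lat ⌊0.60211/0.0416667⌋ = 14 → o.
Extended square (30″×15″, digits 0–9): lon ⌊0.04584/0.00833333⌋ = 5; lat ⌊0.01878/0.00416667⌋ = 4.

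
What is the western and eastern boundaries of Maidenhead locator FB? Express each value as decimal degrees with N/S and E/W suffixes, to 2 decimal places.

Field F=5, B=1: +5·20° lon, +1·10° lat → SW at lon -80°, lat -80°.
Cell spans 20° lon × 10° lat.
west 80.00° W, east 60.00° W.

80.00° W, 60.00° W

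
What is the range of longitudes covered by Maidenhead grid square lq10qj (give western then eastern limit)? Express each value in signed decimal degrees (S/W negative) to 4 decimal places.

43.3333, 43.4167

Field L=11, Q=16: +11·20° lon, +16·10° lat → SW at lon 40°, lat 70°.
Square 1, 0: +1·2° lon, +0·1° lat → SW at lon 42°, lat 70°.
Subsquare q=16, j=9: +16·0.0833333° lon, +9·0.0416667° lat → SW at lon 43.3333°, lat 70.375°.
Cell spans 0.0833333° lon × 0.0416667° lat.
west 43.3333, east 43.4167.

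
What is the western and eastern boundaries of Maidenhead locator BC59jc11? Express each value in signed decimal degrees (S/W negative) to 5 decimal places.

-149.24167, -149.23333

Field B=1, C=2: +1·20° lon, +2·10° lat → SW at lon -160°, lat -70°.
Square 5, 9: +5·2° lon, +9·1° lat → SW at lon -150°, lat -61°.
Subsquare j=9, c=2: +9·0.0833333° lon, +2·0.0416667° lat → SW at lon -149.25°, lat -60.9167°.
Extended square 1, 1: +1·0.00833333° lon, +1·0.00416667° lat → SW at lon -149.242°, lat -60.9125°.
Cell spans 0.00833333° lon × 0.00416667° lat.
west -149.24167, east -149.23333.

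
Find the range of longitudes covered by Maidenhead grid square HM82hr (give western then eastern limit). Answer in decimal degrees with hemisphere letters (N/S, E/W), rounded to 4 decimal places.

Field H=7, M=12: +7·20° lon, +12·10° lat → SW at lon -40°, lat 30°.
Square 8, 2: +8·2° lon, +2·1° lat → SW at lon -24°, lat 32°.
Subsquare h=7, r=17: +7·0.0833333° lon, +17·0.0416667° lat → SW at lon -23.4167°, lat 32.7083°.
Cell spans 0.0833333° lon × 0.0416667° lat.
west 23.4167° W, east 23.3333° W.

23.4167° W, 23.3333° W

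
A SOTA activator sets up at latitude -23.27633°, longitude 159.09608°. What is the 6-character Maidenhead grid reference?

QG96nr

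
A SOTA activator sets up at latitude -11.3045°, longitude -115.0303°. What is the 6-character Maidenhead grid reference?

DH28lq

Offset from 180°W / 90°S: lon 64.9697°, lat 78.6955°.
Field: 64.9697/20 → 3 → D, 78.6955/10 → 7 → H; chars DH.
Square: 4.9697/2 → 2, 8.6955/1 → 8; chars 28.
Subsquare: 0.9697/0.0833333 → 11 → l, 0.6955/0.0416667 → 16 → q; chars lq.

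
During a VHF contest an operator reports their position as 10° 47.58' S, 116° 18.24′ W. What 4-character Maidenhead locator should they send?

DH19

Shift to the Maidenhead origin (180°W, 90°S): lon 63.70, lat 79.21.
Field: lon ⌊63.70/20⌋ = 3 → D; lat ⌊79.21/10⌋ = 7 → H.
Square: lon ⌊3.70/2⌋ = 1; lat ⌊9.21/1⌋ = 9.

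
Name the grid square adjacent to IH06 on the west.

Longitude square 0; −1 → -1, wraps to 9, carry into field.
Longitude field I = 8; −1 → 7 = H.
The latitude characters are unchanged.

HH96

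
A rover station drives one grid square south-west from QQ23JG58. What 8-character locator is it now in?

QQ23jg47

Longitude extended square 5; −1 → 4.
Latitude extended square 8; −1 → 7.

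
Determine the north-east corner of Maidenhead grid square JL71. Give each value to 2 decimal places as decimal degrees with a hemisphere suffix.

Field J=9, L=11: +9·20° lon, +11·10° lat → SW at lon 0°, lat 20°.
Square 7, 1: +7·2° lon, +1·1° lat → SW at lon 14°, lat 21°.
Cell spans 2° lon × 1° lat. NE corner is SW corner plus one full cell.
latitude 22.00° N, longitude 16.00° E.

22.00° N, 16.00° E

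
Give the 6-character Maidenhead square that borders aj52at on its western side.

Longitude subsquare a = 0; −1 → -1, wraps to 23 = x, carry into square.
Longitude square 5; −1 → 4.
The latitude characters are unchanged.

AJ42xt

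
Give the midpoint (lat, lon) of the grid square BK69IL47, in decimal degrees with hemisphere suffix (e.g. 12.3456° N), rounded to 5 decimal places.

19.48958° N, 147.29583° W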